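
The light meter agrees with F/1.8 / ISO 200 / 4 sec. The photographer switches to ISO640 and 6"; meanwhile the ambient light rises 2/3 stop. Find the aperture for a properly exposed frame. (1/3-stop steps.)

Scene light: 2/3 stop brighter.
ISO: 200 → 250 → 320 → 400 → 500 → 640 — 1 2/3 stops higher (brighter).
Shutter speed: 4 → 5 → 6 — 2/3 stop slower (brighter).
Net so far: 3 stops brighter. Aperture: f/1.8 → f/2 → f/2.2 → f/2.5 → f/2.8 → f/3.2 → f/3.5 → f/4 → f/4.5 → f/5.

f/5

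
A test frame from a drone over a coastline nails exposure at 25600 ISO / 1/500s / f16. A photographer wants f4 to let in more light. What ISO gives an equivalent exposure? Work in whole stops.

ISO 1600

Aperture: f/16 → f/11 → f/8 → f/5.6 → f/4 — 4 stops wider (brighter).
Need 4 stops darker from the ISO: 25600 → 12800 → 6400 → 3200 → 1600.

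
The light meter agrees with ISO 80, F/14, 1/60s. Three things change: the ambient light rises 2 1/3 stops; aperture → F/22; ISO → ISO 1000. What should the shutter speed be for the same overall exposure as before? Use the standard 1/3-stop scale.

Scene light: 2 1/3 stops brighter.
Aperture: f/14 → f/16 → f/18 → f/20 → f/22 — 1 1/3 stops stopped down (darker).
ISO: 80 → 100 → 125 → 160 → 200 → 250 → 320 → 400 → 500 → 640 → 800 → 1000 — 3 2/3 stops higher (brighter).
Net so far: 4 2/3 stops brighter. Shutter speed: 1/60 → 1/80 → 1/100 → 1/125 → 1/160 → 1/200 → 1/250 → 1/320 → 1/400 → 1/500 → 1/640 → 1/800 → 1/1000 → 1/1250 → 1/1600.

1/1600s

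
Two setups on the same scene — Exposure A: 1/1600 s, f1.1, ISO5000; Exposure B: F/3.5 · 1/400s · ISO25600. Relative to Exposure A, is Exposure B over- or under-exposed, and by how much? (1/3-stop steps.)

1 stop brighter

Aperture: f/1.1 → f/1.2 → f/1.4 → f/1.6 → f/1.8 → f/2 → f/2.2 → f/2.5 → f/2.8 → f/3.2 → f/3.5 — 3 1/3 stops narrower (darker).
Shutter speed: 1/1600 → 1/1250 → 1/1000 → 1/800 → 1/640 → 1/500 → 1/400 — 2 stops longer (brighter).
ISO: 5000 → 6400 → 8000 → 10000 → 12800 → 16000 → 20000 → 25600 — 2 1/3 stops higher (brighter).
Net: −3 1/3 +2 +2 1/3 = +1 stop.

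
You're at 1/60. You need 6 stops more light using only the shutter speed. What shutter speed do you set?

Shutter speed: 1/60 → 1/30 → 1/15 → 1/8 → 1/4 → 1/2 → 1 — 6 stops slower (brighter).

1 s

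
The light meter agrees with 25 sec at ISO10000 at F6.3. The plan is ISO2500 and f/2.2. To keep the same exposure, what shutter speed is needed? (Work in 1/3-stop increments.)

13 s

ISO: 10000 → 8000 → 6400 → 5000 → 4000 → 3200 → 2500 — 2 stops dropped (darker).
Aperture: f/6.3 → f/5.6 → f/5 → f/4.5 → f/4 → f/3.5 → f/3.2 → f/2.8 → f/2.5 → f/2.2 — 3 stops wider (brighter).
Net change so far: 1 stop brighter. Offset with the shutter speed: 25 → 20 → 15 → 13.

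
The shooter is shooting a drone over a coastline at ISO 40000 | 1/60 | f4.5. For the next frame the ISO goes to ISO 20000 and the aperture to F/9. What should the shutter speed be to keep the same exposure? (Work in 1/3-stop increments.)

ISO: 40000 → 32000 → 25600 → 20000 — 1 stop dropped (darker).
Aperture: f/4.5 → f/5 → f/5.6 → f/6.3 → f/7.1 → f/8 → f/9 — 2 stops stopped down (darker).
Net change so far: 3 stops darker. Offset with the shutter speed: 1/60 → 1/50 → 1/40 → 1/30 → 1/25 → 1/20 → 1/15 → 1/13 → 1/10 → 1/8.

1/8s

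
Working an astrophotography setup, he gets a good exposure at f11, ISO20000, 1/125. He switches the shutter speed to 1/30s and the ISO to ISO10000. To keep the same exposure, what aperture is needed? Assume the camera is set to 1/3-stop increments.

Shutter speed: 1/125 → 1/100 → 1/80 → 1/60 → 1/50 → 1/40 → 1/30 — 2 stops longer (brighter).
ISO: 20000 → 16000 → 12800 → 10000 — 1 stop dropped (darker).
Net change so far: 1 stop brighter. Offset with the aperture: f/11 → f/13 → f/14 → f/16.

f/16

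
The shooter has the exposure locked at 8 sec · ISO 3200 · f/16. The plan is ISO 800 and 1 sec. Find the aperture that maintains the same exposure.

f/2.8

ISO: 3200 → 1600 → 800 — 2 stops dropped (darker).
Shutter speed: 8 → 4 → 2 → 1 — 3 stops shorter (darker).
Net change so far: 5 stops darker. Offset with the aperture: f/16 → f/11 → f/8 → f/5.6 → f/4 → f/2.8.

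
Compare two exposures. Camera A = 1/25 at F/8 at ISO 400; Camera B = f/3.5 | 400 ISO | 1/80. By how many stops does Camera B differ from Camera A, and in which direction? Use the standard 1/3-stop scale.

2/3 stop brighter

Aperture: f/8 → f/7.1 → f/6.3 → f/5.6 → f/5 → f/4.5 → f/4 → f/3.5 — 2 1/3 stops wider (brighter).
Shutter speed: 1/25 → 1/30 → 1/40 → 1/50 → 1/60 → 1/80 — 1 2/3 stops shorter (darker).
ISO: unchanged.
Net: +2 1/3 −1 2/3 = +2/3 stops.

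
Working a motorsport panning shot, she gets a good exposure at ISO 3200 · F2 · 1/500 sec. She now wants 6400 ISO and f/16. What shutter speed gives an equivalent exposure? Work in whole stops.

ISO: 3200 → 6400 — 1 stop higher (brighter).
Aperture: f/2 → f/2.8 → f/4 → f/5.6 → f/8 → f/11 → f/16 — 6 stops smaller aperture (darker).
Net change so far: 5 stops darker. Offset with the shutter speed: 1/500 → 1/250 → 1/125 → 1/60 → 1/30 → 1/15.

1/15s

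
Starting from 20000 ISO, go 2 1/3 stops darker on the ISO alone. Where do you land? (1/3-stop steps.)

ISO 4000

ISO: 20000 → 16000 → 12800 → 10000 → 8000 → 6400 → 5000 → 4000 — 2 1/3 stops lower (darker).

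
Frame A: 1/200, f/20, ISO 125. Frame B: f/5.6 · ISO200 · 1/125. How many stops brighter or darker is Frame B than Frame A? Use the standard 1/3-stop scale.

Aperture: f/20 → f/18 → f/16 → f/14 → f/13 → f/11 → f/10 → f/9 → f/8 → f/7.1 → f/6.3 → f/5.6 — 3 2/3 stops larger aperture (brighter).
Shutter speed: 1/200 → 1/160 → 1/125 — 2/3 stop longer (brighter).
ISO: 125 → 160 → 200 — 2/3 stop raised (brighter).
Net: +3 2/3 +2/3 +2/3 = +5 stops.

5 stops brighter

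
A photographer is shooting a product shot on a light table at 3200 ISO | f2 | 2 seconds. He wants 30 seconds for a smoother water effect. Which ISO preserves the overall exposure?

Shutter speed: 2 → 4 → 8 → 15 → 30 — 4 stops longer (brighter).
Need 4 stops darker from the ISO: 3200 → 1600 → 800 → 400 → 200.

ISO 200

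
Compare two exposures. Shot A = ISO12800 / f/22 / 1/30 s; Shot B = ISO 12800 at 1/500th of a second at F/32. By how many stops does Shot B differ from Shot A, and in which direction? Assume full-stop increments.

5 stops darker

Aperture: f/22 → f/32 — 1 stop smaller aperture (darker).
Shutter speed: 1/30 → 1/60 → 1/125 → 1/250 → 1/500 — 4 stops shorter (darker).
ISO: unchanged.
Net: −1 −4 = −5 stops.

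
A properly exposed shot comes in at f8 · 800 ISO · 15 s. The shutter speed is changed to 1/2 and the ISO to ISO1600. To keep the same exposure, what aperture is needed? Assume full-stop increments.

f/2

Shutter speed: 15 → 8 → 4 → 2 → 1 → 1/2 — 5 stops shorter (darker).
ISO: 800 → 1600 — 1 stop raised (brighter).
Net change so far: 4 stops darker. Offset with the aperture: f/8 → f/5.6 → f/4 → f/2.8 → f/2.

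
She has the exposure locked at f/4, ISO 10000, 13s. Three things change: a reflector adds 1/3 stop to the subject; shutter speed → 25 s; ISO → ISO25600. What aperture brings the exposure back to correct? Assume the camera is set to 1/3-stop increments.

Scene light: 1/3 stop brighter.
Shutter speed: 13 → 15 → 20 → 25 — 1 stop longer (brighter).
ISO: 10000 → 12800 → 16000 → 20000 → 25600 — 1 1/3 stops raised (brighter).
Net so far: 2 2/3 stops brighter. Aperture: f/4 → f/4.5 → f/5 → f/5.6 → f/6.3 → f/7.1 → f/8 → f/9 → f/10.

f/10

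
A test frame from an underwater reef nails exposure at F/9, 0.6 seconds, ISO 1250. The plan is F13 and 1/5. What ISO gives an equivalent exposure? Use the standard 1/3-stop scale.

Aperture: f/9 → f/10 → f/11 → f/13 — 1 stop stopped down (darker).
Shutter speed: 0.6 → 0.5 → 0.4 → 0.3 → 1/4 → 1/5 — 1 2/3 stops faster (darker).
Net change so far: 2 2/3 stops darker. Offset with the ISO: 1250 → 1600 → 2000 → 2500 → 3200 → 4000 → 5000 → 6400 → 8000.

ISO 8000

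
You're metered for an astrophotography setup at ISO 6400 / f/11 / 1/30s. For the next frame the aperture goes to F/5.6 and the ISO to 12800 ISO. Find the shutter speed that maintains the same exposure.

1/250s

Aperture: f/11 → f/8 → f/5.6 — 2 stops larger aperture (brighter).
ISO: 6400 → 12800 — 1 stop raised (brighter).
Net change so far: 3 stops brighter. Offset with the shutter speed: 1/30 → 1/60 → 1/125 → 1/250.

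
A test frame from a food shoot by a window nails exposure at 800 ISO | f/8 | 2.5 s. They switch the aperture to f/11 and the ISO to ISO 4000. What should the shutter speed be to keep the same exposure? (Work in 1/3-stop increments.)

1 s

Aperture: f/8 → f/9 → f/10 → f/11 — 1 stop narrower (darker).
ISO: 800 → 1000 → 1250 → 1600 → 2000 → 2500 → 3200 → 4000 — 2 1/3 stops raised (brighter).
Net change so far: 1 1/3 stops brighter. Offset with the shutter speed: 2.5 → 2 → 1.6 → 1.3 → 1.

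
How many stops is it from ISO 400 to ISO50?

400 → 200 → 100 → 50 — count the steps: 3 stops.

3 stops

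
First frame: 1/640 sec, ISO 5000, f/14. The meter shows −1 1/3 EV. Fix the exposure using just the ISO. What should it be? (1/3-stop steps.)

ISO 12800

Underexposed by 1 1/3 stops → need 1 1/3 stops brighter.
ISO: 5000 → 6400 → 8000 → 10000 → 12800.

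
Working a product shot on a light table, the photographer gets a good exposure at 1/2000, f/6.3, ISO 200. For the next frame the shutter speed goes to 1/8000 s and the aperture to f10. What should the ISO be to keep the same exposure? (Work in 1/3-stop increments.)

Shutter speed: 1/2000 → 1/2500 → 1/3200 → 1/4000 → 1/5000 → 1/6400 → 1/8000 — 2 stops shorter (darker).
Aperture: f/6.3 → f/7.1 → f/8 → f/9 → f/10 — 1 1/3 stops stopped down (darker).
Net change so far: 3 1/3 stops darker. Offset with the ISO: 200 → 250 → 320 → 400 → 500 → 640 → 800 → 1000 → 1250 → 1600 → 2000.

ISO 2000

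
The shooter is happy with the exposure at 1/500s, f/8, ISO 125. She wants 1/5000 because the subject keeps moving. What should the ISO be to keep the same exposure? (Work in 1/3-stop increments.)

ISO 1250

Shutter speed: 1/500 → 1/640 → 1/800 → 1/1000 → 1/1250 → 1/1600 → 1/2000 → 1/2500 → 1/3200 → 1/4000 → 1/5000 — 3 1/3 stops faster (darker).
Need 3 1/3 stops brighter from the ISO: 125 → 160 → 200 → 250 → 320 → 400 → 500 → 640 → 800 → 1000 → 1250.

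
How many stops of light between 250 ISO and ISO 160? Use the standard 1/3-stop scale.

2/3 stop

250 → 200 → 160 — count the steps: 2 third-stops = 2/3 stop.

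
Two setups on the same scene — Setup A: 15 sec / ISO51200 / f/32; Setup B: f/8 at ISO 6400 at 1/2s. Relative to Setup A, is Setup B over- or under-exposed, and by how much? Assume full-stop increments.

Aperture: f/32 → f/22 → f/16 → f/11 → f/8 — 4 stops wider (brighter).
Shutter speed: 15 → 8 → 4 → 2 → 1 → 1/2 — 5 stops faster (darker).
ISO: 51200 → 25600 → 12800 → 6400 — 3 stops dropped (darker).
Net: +4 −5 −3 = −4 stops.

4 stops darker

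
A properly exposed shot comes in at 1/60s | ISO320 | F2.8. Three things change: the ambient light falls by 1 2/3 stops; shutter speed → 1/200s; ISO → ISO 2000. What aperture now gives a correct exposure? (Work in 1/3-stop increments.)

f/2.2

Scene light: 1 2/3 stops darker.
Shutter speed: 1/60 → 1/80 → 1/100 → 1/125 → 1/160 → 1/200 — 1 2/3 stops faster (darker).
ISO: 320 → 400 → 500 → 640 → 800 → 1000 → 1250 → 1600 → 2000 — 2 2/3 stops raised (brighter).
Net so far: 2/3 stop darker. Aperture: f/2.8 → f/2.5 → f/2.2.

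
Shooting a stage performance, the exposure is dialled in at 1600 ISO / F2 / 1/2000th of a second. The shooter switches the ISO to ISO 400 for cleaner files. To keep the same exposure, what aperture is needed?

ISO: 1600 → 800 → 400 — 2 stops lower (darker).
Need 2 stops brighter from the aperture: f/2 → f/1.4 → f/1.0.

f/1.0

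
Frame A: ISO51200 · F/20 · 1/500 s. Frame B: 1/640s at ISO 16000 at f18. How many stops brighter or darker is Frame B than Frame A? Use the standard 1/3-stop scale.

Aperture: f/20 → f/18 — 1/3 stop larger aperture (brighter).
Shutter speed: 1/500 → 1/640 — 1/3 stop shorter (darker).
ISO: 51200 → 40000 → 32000 → 25600 → 20000 → 16000 — 1 2/3 stops dropped (darker).
Net: +1/3 −1/3 −1 2/3 = −1 2/3 stops.

1 2/3 stops darker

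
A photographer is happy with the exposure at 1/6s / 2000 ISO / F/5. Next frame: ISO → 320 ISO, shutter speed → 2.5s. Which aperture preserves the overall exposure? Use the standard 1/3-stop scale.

f/8

ISO: 2000 → 1600 → 1250 → 1000 → 800 → 640 → 500 → 400 → 320 — 2 2/3 stops dropped (darker).
Shutter speed: 1/6 → 1/5 → 1/4 → 0.3 → 0.4 → 0.5 → 0.6 → 0.8 → 1 → 1.3 → 1.6 → 2 → 2.5 — 4 stops slower (brighter).
Net change so far: 1 1/3 stops brighter. Offset with the aperture: f/5 → f/5.6 → f/6.3 → f/7.1 → f/8.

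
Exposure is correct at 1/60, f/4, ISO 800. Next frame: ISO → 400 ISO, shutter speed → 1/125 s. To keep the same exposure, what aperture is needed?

f/2

ISO: 800 → 400 — 1 stop dropped (darker).
Shutter speed: 1/60 → 1/125 — 1 stop shorter (darker).
Net change so far: 2 stops darker. Offset with the aperture: f/4 → f/2.8 → f/2.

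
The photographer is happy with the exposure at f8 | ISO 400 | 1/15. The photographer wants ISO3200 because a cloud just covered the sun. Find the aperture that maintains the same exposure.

f/22

ISO: 400 → 800 → 1600 → 3200 — 3 stops higher (brighter).
Need 3 stops darker from the aperture: f/8 → f/11 → f/16 → f/22.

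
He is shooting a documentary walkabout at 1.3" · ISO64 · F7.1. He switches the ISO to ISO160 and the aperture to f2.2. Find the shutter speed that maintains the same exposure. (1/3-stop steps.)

ISO: 64 → 80 → 100 → 125 → 160 — 1 1/3 stops higher (brighter).
Aperture: f/7.1 → f/6.3 → f/5.6 → f/5 → f/4.5 → f/4 → f/3.5 → f/3.2 → f/2.8 → f/2.5 → f/2.2 — 3 1/3 stops opened up (brighter).
Net change so far: 4 2/3 stops brighter. Offset with the shutter speed: 1.3 → 1 → 0.8 → 0.6 → 0.5 → 0.4 → 0.3 → 1/4 → 1/5 → 1/6 → 1/8 → 1/10 → 1/13 → 1/15 → 1/20.

1/20s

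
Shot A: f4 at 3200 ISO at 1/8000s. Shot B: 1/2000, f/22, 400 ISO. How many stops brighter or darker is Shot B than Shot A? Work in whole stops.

Aperture: f/4 → f/5.6 → f/8 → f/11 → f/16 → f/22 — 5 stops narrower (darker).
Shutter speed: 1/8000 → 1/4000 → 1/2000 — 2 stops longer (brighter).
ISO: 3200 → 1600 → 800 → 400 — 3 stops dropped (darker).
Net: −5 +2 −3 = −6 stops.

6 stops darker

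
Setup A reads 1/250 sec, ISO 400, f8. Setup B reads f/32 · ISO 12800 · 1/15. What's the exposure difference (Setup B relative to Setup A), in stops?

5 stops brighter

Aperture: f/8 → f/11 → f/16 → f/22 → f/32 — 4 stops narrower (darker).
Shutter speed: 1/250 → 1/125 → 1/60 → 1/30 → 1/15 — 4 stops slower (brighter).
ISO: 400 → 800 → 1600 → 3200 → 6400 → 12800 — 5 stops higher (brighter).
Net: −4 +4 +5 = +5 stops.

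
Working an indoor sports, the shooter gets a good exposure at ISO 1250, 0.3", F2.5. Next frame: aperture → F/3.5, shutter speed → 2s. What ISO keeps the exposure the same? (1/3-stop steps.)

ISO 400

Aperture: f/2.5 → f/2.8 → f/3.2 → f/3.5 — 1 stop stopped down (darker).
Shutter speed: 0.3 → 0.4 → 0.5 → 0.6 → 0.8 → 1 → 1.3 → 1.6 → 2 — 2 2/3 stops longer (brighter).
Net change so far: 1 2/3 stops brighter. Offset with the ISO: 1250 → 1000 → 800 → 640 → 500 → 400.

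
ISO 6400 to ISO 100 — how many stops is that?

6 stops

6400 → 3200 → 1600 → 800 → 400 → 200 → 100 — count the steps: 6 stops.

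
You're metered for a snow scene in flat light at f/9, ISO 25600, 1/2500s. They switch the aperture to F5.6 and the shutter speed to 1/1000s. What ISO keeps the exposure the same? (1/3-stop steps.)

ISO 4000

Aperture: f/9 → f/8 → f/7.1 → f/6.3 → f/5.6 — 1 1/3 stops larger aperture (brighter).
Shutter speed: 1/2500 → 1/2000 → 1/1600 → 1/1250 → 1/1000 — 1 1/3 stops longer (brighter).
Net change so far: 2 2/3 stops brighter. Offset with the ISO: 25600 → 20000 → 16000 → 12800 → 10000 → 8000 → 6400 → 5000 → 4000.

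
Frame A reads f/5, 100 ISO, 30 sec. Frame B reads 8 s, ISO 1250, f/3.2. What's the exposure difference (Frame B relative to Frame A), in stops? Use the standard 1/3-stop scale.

Aperture: f/5 → f/4.5 → f/4 → f/3.5 → f/3.2 — 1 1/3 stops larger aperture (brighter).
Shutter speed: 30 → 25 → 20 → 15 → 13 → 10 → 8 — 2 stops faster (darker).
ISO: 100 → 125 → 160 → 200 → 250 → 320 → 400 → 500 → 640 → 800 → 1000 → 1250 — 3 2/3 stops higher (brighter).
Net: +1 1/3 −2 +3 2/3 = +3 stops.

3 stops brighter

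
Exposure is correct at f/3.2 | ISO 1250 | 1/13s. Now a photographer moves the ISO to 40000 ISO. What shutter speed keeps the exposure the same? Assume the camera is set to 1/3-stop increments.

1/400s

ISO: 1250 → 1600 → 2000 → 2500 → 3200 → 4000 → 5000 → 6400 → 8000 → 10000 → 12800 → 16000 → 20000 → 25600 → 32000 → 40000 — 5 stops raised (brighter).
Need 5 stops darker from the shutter speed: 1/13 → 1/15 → 1/20 → 1/25 → 1/30 → 1/40 → 1/50 → 1/60 → 1/80 → 1/100 → 1/125 → 1/160 → 1/200 → 1/250 → 1/320 → 1/400.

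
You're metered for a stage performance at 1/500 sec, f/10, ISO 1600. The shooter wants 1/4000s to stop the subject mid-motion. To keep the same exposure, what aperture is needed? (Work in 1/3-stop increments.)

Shutter speed: 1/500 → 1/640 → 1/800 → 1/1000 → 1/1250 → 1/1600 → 1/2000 → 1/2500 → 1/3200 → 1/4000 — 3 stops faster (darker).
Need 3 stops brighter from the aperture: f/10 → f/9 → f/8 → f/7.1 → f/6.3 → f/5.6 → f/5 → f/4.5 → f/4 → f/3.5.

f/3.5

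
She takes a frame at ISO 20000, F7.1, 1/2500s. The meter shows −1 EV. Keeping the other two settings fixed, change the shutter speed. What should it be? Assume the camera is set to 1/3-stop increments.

Underexposed by 1 stop → need 1 stop brighter.
Shutter speed: 1/2500 → 1/2000 → 1/1600 → 1/1250.

1/1250s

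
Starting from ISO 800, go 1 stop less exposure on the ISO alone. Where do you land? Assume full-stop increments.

ISO 400

ISO: 800 → 400 — 1 stop dropped (darker).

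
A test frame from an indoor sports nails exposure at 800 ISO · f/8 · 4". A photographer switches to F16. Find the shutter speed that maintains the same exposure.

Aperture: f/8 → f/11 → f/16 — 2 stops narrower (darker).
Need 2 stops brighter from the shutter speed: 4 → 8 → 15.

15 s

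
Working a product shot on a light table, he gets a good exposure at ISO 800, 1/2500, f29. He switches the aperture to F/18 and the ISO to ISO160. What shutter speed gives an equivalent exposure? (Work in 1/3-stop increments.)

Aperture: f/29 → f/25 → f/22 → f/20 → f/18 — 1 1/3 stops opened up (brighter).
ISO: 800 → 640 → 500 → 400 → 320 → 250 → 200 → 160 — 2 1/3 stops lower (darker).
Net change so far: 1 stop darker. Offset with the shutter speed: 1/2500 → 1/2000 → 1/1600 → 1/1250.

1/1250s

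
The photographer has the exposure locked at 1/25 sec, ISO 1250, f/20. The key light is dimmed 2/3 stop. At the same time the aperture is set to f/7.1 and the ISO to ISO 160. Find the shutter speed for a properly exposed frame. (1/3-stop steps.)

Scene light: 2/3 stop darker.
Aperture: f/20 → f/18 → f/16 → f/14 → f/13 → f/11 → f/10 → f/9 → f/8 → f/7.1 — 3 stops larger aperture (brighter).
ISO: 1250 → 1000 → 800 → 640 → 500 → 400 → 320 → 250 → 200 → 160 — 3 stops dropped (darker).
Net so far: 2/3 stop darker. Shutter speed: 1/25 → 1/20 → 1/15.

1/15s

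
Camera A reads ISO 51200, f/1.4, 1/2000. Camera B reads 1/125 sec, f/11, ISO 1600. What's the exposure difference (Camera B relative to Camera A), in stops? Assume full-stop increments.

Aperture: f/1.4 → f/2 → f/2.8 → f/4 → f/5.6 → f/8 → f/11 — 6 stops narrower (darker).
Shutter speed: 1/2000 → 1/1000 → 1/500 → 1/250 → 1/125 — 4 stops slower (brighter).
ISO: 51200 → 25600 → 12800 → 6400 → 3200 → 1600 — 5 stops dropped (darker).
Net: −6 +4 −5 = −7 stops.

7 stops darker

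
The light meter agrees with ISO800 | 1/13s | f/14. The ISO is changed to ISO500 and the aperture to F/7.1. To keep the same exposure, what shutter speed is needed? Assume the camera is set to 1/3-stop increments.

ISO: 800 → 640 → 500 — 2/3 stop dropped (darker).
Aperture: f/14 → f/13 → f/11 → f/10 → f/9 → f/8 → f/7.1 — 2 stops wider (brighter).
Net change so far: 1 1/3 stops brighter. Offset with the shutter speed: 1/13 → 1/15 → 1/20 → 1/25 → 1/30.

1/30s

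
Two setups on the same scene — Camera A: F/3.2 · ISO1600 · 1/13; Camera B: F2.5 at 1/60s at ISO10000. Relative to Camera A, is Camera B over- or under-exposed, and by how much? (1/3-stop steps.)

1 stop brighter

Aperture: f/3.2 → f/2.8 → f/2.5 — 2/3 stop wider (brighter).
Shutter speed: 1/13 → 1/15 → 1/20 → 1/25 → 1/30 → 1/40 → 1/50 → 1/60 — 2 1/3 stops shorter (darker).
ISO: 1600 → 2000 → 2500 → 3200 → 4000 → 5000 → 6400 → 8000 → 10000 — 2 2/3 stops higher (brighter).
Net: +2/3 −2 1/3 +2 2/3 = +1 stop.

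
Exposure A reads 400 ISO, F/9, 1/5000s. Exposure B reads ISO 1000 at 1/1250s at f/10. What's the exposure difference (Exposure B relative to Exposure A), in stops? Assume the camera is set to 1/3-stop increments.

Aperture: f/9 → f/10 — 1/3 stop smaller aperture (darker).
Shutter speed: 1/5000 → 1/4000 → 1/3200 → 1/2500 → 1/2000 → 1/1600 → 1/1250 — 2 stops slower (brighter).
ISO: 400 → 500 → 640 → 800 → 1000 — 1 1/3 stops higher (brighter).
Net: −1/3 +2 +1 1/3 = +3 stops.

3 stops brighter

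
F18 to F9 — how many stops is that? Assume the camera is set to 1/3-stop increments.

2 stops

f/18 → f/16 → f/14 → f/13 → f/11 → f/10 → f/9 — count the steps: 6 third-stops = 2 stops.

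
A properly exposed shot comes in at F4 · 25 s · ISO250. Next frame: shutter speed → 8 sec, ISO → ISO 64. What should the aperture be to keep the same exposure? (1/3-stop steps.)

f/1.1

Shutter speed: 25 → 20 → 15 → 13 → 10 → 8 — 1 2/3 stops faster (darker).
ISO: 250 → 200 → 160 → 125 → 100 → 80 → 64 — 2 stops lower (darker).
Net change so far: 3 2/3 stops darker. Offset with the aperture: f/4 → f/3.5 → f/3.2 → f/2.8 → f/2.5 → f/2.2 → f/2 → f/1.8 → f/1.6 → f/1.4 → f/1.2 → f/1.1.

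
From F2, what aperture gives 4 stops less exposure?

f/8

Aperture: f/2 → f/2.8 → f/4 → f/5.6 → f/8 — 4 stops narrower (darker).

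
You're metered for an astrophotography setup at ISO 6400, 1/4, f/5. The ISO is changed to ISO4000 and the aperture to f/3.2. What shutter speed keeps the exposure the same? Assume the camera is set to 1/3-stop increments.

ISO: 6400 → 5000 → 4000 — 2/3 stop dropped (darker).
Aperture: f/5 → f/4.5 → f/4 → f/3.5 → f/3.2 — 1 1/3 stops opened up (brighter).
Net change so far: 2/3 stop brighter. Offset with the shutter speed: 1/4 → 1/5 → 1/6.

1/6s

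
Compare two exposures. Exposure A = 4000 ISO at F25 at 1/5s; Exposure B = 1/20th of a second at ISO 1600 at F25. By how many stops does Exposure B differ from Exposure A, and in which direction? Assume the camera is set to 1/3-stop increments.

Aperture: unchanged.
Shutter speed: 1/5 → 1/6 → 1/8 → 1/10 → 1/13 → 1/15 → 1/20 — 2 stops faster (darker).
ISO: 4000 → 3200 → 2500 → 2000 → 1600 — 1 1/3 stops dropped (darker).
Net: −2 −1 1/3 = −3 1/3 stops.

3 1/3 stops darker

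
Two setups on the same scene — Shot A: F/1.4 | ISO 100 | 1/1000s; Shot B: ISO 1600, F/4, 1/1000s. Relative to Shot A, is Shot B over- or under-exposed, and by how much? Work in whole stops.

1 stop brighter

Aperture: f/1.4 → f/2 → f/2.8 → f/4 — 3 stops narrower (darker).
Shutter speed: unchanged.
ISO: 100 → 200 → 400 → 800 → 1600 — 4 stops higher (brighter).
Net: −3 +4 = +1 stop.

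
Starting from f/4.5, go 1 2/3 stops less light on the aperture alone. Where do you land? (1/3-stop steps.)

Aperture: f/4.5 → f/5 → f/5.6 → f/6.3 → f/7.1 → f/8 — 1 2/3 stops narrower (darker).

f/8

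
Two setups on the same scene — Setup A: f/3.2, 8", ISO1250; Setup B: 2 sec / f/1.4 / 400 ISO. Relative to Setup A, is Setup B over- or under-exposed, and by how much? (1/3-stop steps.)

1 1/3 stops darker

Aperture: f/3.2 → f/2.8 → f/2.5 → f/2.2 → f/2 → f/1.8 → f/1.6 → f/1.4 — 2 1/3 stops wider (brighter).
Shutter speed: 8 → 6 → 5 → 4 → 3.2 → 2.5 → 2 — 2 stops shorter (darker).
ISO: 1250 → 1000 → 800 → 640 → 500 → 400 — 1 2/3 stops dropped (darker).
Net: +2 1/3 −2 −1 2/3 = −1 1/3 stops.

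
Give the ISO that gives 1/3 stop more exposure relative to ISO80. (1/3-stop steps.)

ISO 100

ISO: 80 → 100 — 1/3 stop higher (brighter).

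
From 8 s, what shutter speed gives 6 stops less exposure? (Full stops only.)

1/8s

Shutter speed: 8 → 4 → 2 → 1 → 1/2 → 1/4 → 1/8 — 6 stops faster (darker).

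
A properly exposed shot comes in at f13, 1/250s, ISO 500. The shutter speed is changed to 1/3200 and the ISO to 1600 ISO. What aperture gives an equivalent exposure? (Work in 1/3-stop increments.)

Shutter speed: 1/250 → 1/320 → 1/400 → 1/500 → 1/640 → 1/800 → 1/1000 → 1/1250 → 1/1600 → 1/2000 → 1/2500 → 1/3200 — 3 2/3 stops shorter (darker).
ISO: 500 → 640 → 800 → 1000 → 1250 → 1600 — 1 2/3 stops raised (brighter).
Net change so far: 2 stops darker. Offset with the aperture: f/13 → f/11 → f/10 → f/9 → f/8 → f/7.1 → f/6.3.

f/6.3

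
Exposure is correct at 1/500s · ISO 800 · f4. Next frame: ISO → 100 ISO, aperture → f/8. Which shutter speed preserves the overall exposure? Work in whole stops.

1/15s

ISO: 800 → 400 → 200 → 100 — 3 stops lower (darker).
Aperture: f/4 → f/5.6 → f/8 — 2 stops smaller aperture (darker).
Net change so far: 5 stops darker. Offset with the shutter speed: 1/500 → 1/250 → 1/125 → 1/60 → 1/30 → 1/15.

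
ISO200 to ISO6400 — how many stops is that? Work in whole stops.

200 → 400 → 800 → 1600 → 3200 → 6400 — count the steps: 5 stops.

5 stops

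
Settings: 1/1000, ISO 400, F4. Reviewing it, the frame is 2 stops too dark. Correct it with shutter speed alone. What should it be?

1/250s

Underexposed by 2 stops → need 2 stops brighter.
Shutter speed: 1/1000 → 1/500 → 1/250.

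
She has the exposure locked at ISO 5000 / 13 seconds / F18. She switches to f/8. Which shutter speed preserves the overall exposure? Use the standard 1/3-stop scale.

Aperture: f/18 → f/16 → f/14 → f/13 → f/11 → f/10 → f/9 → f/8 — 2 1/3 stops opened up (brighter).
Need 2 1/3 stops darker from the shutter speed: 13 → 10 → 8 → 6 → 5 → 4 → 3.2 → 2.5.

2.5 s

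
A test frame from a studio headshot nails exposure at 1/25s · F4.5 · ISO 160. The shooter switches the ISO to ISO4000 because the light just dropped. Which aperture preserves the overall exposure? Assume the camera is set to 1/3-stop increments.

ISO: 160 → 200 → 250 → 320 → 400 → 500 → 640 → 800 → 1000 → 1250 → 1600 → 2000 → 2500 → 3200 → 4000 — 4 2/3 stops higher (brighter).
Need 4 2/3 stops darker from the aperture: f/4.5 → f/5 → f/5.6 → f/6.3 → f/7.1 → f/8 → f/9 → f/10 → f/11 → f/13 → f/14 → f/16 → f/18 → f/20 → f/22.

f/22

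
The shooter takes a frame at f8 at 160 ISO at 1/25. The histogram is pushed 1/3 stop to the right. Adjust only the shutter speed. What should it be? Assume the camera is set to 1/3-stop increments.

1/30s

Overexposed by 1/3 stop → need 1/3 stop darker.
Shutter speed: 1/25 → 1/30.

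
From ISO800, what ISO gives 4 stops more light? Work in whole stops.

ISO: 800 → 1600 → 3200 → 6400 → 12800 — 4 stops higher (brighter).

ISO 12800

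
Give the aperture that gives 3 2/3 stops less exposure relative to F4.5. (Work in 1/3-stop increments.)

f/16

Aperture: f/4.5 → f/5 → f/5.6 → f/6.3 → f/7.1 → f/8 → f/9 → f/10 → f/11 → f/13 → f/14 → f/16 — 3 2/3 stops narrower (darker).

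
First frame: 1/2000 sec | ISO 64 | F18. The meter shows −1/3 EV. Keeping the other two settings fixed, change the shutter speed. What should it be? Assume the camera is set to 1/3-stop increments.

Underexposed by 1/3 stop → need 1/3 stop brighter.
Shutter speed: 1/2000 → 1/1600.

1/1600s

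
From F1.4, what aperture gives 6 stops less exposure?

f/11

Aperture: f/1.4 → f/2 → f/2.8 → f/4 → f/5.6 → f/8 → f/11 — 6 stops stopped down (darker).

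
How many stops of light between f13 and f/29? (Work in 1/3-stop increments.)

f/13 → f/14 → f/16 → f/18 → f/20 → f/22 → f/25 → f/29 — count the steps: 7 third-stops = 2 1/3 stops.

2 1/3 stops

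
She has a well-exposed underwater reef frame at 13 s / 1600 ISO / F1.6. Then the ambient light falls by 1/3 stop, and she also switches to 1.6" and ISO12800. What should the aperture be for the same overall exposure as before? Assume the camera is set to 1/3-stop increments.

Scene light: 1/3 stop darker.
Shutter speed: 13 → 10 → 8 → 6 → 5 → 4 → 3.2 → 2.5 → 2 → 1.6 — 3 stops shorter (darker).
ISO: 1600 → 2000 → 2500 → 3200 → 4000 → 5000 → 6400 → 8000 → 10000 → 12800 — 3 stops raised (brighter).
Net so far: 1/3 stop darker. Aperture: f/1.6 → f/1.4.

f/1.4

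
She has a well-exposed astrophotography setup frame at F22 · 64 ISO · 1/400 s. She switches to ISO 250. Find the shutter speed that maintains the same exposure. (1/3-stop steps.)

1/1600s

ISO: 64 → 80 → 100 → 125 → 160 → 200 → 250 — 2 stops raised (brighter).
Need 2 stops darker from the shutter speed: 1/400 → 1/500 → 1/640 → 1/800 → 1/1000 → 1/1250 → 1/1600.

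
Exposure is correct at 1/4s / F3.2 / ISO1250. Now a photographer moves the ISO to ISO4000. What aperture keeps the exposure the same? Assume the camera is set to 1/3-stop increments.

ISO: 1250 → 1600 → 2000 → 2500 → 3200 → 4000 — 1 2/3 stops higher (brighter).
Need 1 2/3 stops darker from the aperture: f/3.2 → f/3.5 → f/4 → f/4.5 → f/5 → f/5.6.

f/5.6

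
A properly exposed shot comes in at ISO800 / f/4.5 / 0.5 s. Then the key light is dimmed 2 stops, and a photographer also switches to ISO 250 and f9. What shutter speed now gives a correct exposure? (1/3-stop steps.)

25 s

Scene light: 2 stops darker.
ISO: 800 → 640 → 500 → 400 → 320 → 250 — 1 2/3 stops dropped (darker).
Aperture: f/4.5 → f/5 → f/5.6 → f/6.3 → f/7.1 → f/8 → f/9 — 2 stops narrower (darker).
Net so far: 5 2/3 stops darker. Shutter speed: 0.5 → 0.6 → 0.8 → 1 → 1.3 → 1.6 → 2 → 2.5 → 3.2 → 4 → 5 → 6 → 8 → 10 → 13 → 15 → 20 → 25.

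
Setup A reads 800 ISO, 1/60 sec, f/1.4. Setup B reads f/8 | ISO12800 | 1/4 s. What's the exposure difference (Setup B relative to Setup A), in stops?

Aperture: f/1.4 → f/2 → f/2.8 → f/4 → f/5.6 → f/8 — 5 stops narrower (darker).
Shutter speed: 1/60 → 1/30 → 1/15 → 1/8 → 1/4 — 4 stops slower (brighter).
ISO: 800 → 1600 → 3200 → 6400 → 12800 — 4 stops raised (brighter).
Net: −5 +4 +4 = +3 stops.

3 stops brighter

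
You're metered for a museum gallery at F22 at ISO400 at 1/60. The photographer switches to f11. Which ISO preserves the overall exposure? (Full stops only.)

ISO 100

Aperture: f/22 → f/16 → f/11 — 2 stops larger aperture (brighter).
Need 2 stops darker from the ISO: 400 → 200 → 100.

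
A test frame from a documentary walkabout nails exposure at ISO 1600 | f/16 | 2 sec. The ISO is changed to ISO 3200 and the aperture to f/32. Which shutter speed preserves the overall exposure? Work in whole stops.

4 s

ISO: 1600 → 3200 — 1 stop higher (brighter).
Aperture: f/16 → f/22 → f/32 — 2 stops stopped down (darker).
Net change so far: 1 stop darker. Offset with the shutter speed: 2 → 4.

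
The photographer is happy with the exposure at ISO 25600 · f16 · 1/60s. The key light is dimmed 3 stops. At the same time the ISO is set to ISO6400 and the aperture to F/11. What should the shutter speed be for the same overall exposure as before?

1/4s

Scene light: 3 stops darker.
ISO: 25600 → 12800 → 6400 — 2 stops lower (darker).
Aperture: f/16 → f/11 — 1 stop larger aperture (brighter).
Net so far: 4 stops darker. Shutter speed: 1/60 → 1/30 → 1/15 → 1/8 → 1/4.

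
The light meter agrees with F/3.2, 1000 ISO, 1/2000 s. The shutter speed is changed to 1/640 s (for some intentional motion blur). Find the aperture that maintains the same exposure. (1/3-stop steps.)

Shutter speed: 1/2000 → 1/1600 → 1/1250 → 1/1000 → 1/800 → 1/640 — 1 2/3 stops slower (brighter).
Need 1 2/3 stops darker from the aperture: f/3.2 → f/3.5 → f/4 → f/4.5 → f/5 → f/5.6.

f/5.6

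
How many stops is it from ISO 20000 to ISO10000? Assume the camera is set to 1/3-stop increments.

1 stop

20000 → 16000 → 12800 → 10000 — count the steps: 3 third-stops = 1 stop.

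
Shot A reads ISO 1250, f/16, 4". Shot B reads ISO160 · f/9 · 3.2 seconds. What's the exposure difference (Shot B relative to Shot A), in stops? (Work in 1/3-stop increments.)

Aperture: f/16 → f/14 → f/13 → f/11 → f/10 → f/9 — 1 2/3 stops opened up (brighter).
Shutter speed: 4 → 3.2 — 1/3 stop shorter (darker).
ISO: 1250 → 1000 → 800 → 640 → 500 → 400 → 320 → 250 → 200 → 160 — 3 stops dropped (darker).
Net: +1 2/3 −1/3 −3 = −1 2/3 stops.

1 2/3 stops darker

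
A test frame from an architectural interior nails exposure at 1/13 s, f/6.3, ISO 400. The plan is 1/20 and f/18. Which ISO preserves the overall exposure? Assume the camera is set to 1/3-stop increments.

Shutter speed: 1/13 → 1/15 → 1/20 — 2/3 stop shorter (darker).
Aperture: f/6.3 → f/7.1 → f/8 → f/9 → f/10 → f/11 → f/13 → f/14 → f/16 → f/18 — 3 stops narrower (darker).
Net change so far: 3 2/3 stops darker. Offset with the ISO: 400 → 500 → 640 → 800 → 1000 → 1250 → 1600 → 2000 → 2500 → 3200 → 4000 → 5000.

ISO 5000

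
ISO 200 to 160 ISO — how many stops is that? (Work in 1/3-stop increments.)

1/3 stop

200 → 160 — count the steps: 1 third-stops = 1/3 stop.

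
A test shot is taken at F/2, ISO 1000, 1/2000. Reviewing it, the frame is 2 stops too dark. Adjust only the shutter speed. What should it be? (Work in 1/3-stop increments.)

Underexposed by 2 stops → need 2 stops brighter.
Shutter speed: 1/2000 → 1/1600 → 1/1250 → 1/1000 → 1/800 → 1/640 → 1/500.

1/500s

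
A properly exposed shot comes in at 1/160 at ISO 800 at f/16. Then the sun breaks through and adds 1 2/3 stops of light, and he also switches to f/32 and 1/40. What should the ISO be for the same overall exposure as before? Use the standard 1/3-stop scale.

Scene light: 1 2/3 stops brighter.
Aperture: f/16 → f/18 → f/20 → f/22 → f/25 → f/29 → f/32 — 2 stops stopped down (darker).
Shutter speed: 1/160 → 1/125 → 1/100 → 1/80 → 1/60 → 1/50 → 1/40 — 2 stops longer (brighter).
Net so far: 1 2/3 stops brighter. ISO: 800 → 640 → 500 → 400 → 320 → 250.

ISO 250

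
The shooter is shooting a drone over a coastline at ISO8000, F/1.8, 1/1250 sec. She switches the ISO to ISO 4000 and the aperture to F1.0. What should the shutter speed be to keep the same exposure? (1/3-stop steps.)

1/2000s

ISO: 8000 → 6400 → 5000 → 4000 — 1 stop lower (darker).
Aperture: f/1.8 → f/1.6 → f/1.4 → f/1.2 → f/1.1 → f/1.0 — 1 2/3 stops opened up (brighter).
Net change so far: 2/3 stop brighter. Offset with the shutter speed: 1/1250 → 1/1600 → 1/2000.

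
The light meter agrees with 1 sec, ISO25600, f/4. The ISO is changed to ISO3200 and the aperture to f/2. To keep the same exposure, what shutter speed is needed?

ISO: 25600 → 12800 → 6400 → 3200 — 3 stops dropped (darker).
Aperture: f/4 → f/2.8 → f/2 — 2 stops larger aperture (brighter).
Net change so far: 1 stop darker. Offset with the shutter speed: 1 → 2.

2 s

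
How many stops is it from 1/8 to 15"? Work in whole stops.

7 stops

1/8 → 1/4 → 1/2 → 1 → 2 → 4 → 8 → 15 — count the steps: 7 stops.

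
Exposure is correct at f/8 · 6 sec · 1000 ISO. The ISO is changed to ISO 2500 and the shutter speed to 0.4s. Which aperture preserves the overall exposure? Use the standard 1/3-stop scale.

f/3.2

ISO: 1000 → 1250 → 1600 → 2000 → 2500 — 1 1/3 stops higher (brighter).
Shutter speed: 6 → 5 → 4 → 3.2 → 2.5 → 2 → 1.6 → 1.3 → 1 → 0.8 → 0.6 → 0.5 → 0.4 — 4 stops faster (darker).
Net change so far: 2 2/3 stops darker. Offset with the aperture: f/8 → f/7.1 → f/6.3 → f/5.6 → f/5 → f/4.5 → f/4 → f/3.5 → f/3.2.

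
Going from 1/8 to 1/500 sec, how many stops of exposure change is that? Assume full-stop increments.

6 stops

1/8 → 1/15 → 1/30 → 1/60 → 1/125 → 1/250 → 1/500 — count the steps: 6 stops.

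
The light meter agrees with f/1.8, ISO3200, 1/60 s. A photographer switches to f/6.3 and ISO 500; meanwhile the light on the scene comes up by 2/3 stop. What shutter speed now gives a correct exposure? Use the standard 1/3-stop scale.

0.8 s

Scene light: 2/3 stop brighter.
Aperture: f/1.8 → f/2 → f/2.2 → f/2.5 → f/2.8 → f/3.2 → f/3.5 → f/4 → f/4.5 → f/5 → f/5.6 → f/6.3 — 3 2/3 stops narrower (darker).
ISO: 3200 → 2500 → 2000 → 1600 → 1250 → 1000 → 800 → 640 → 500 — 2 2/3 stops dropped (darker).
Net so far: 5 2/3 stops darker. Shutter speed: 1/60 → 1/50 → 1/40 → 1/30 → 1/25 → 1/20 → 1/15 → 1/13 → 1/10 → 1/8 → 1/6 → 1/5 → 1/4 → 0.3 → 0.4 → 0.5 → 0.6 → 0.8.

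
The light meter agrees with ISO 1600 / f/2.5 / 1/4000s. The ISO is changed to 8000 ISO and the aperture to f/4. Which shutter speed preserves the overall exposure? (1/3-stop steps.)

1/8000s

ISO: 1600 → 2000 → 2500 → 3200 → 4000 → 5000 → 6400 → 8000 — 2 1/3 stops higher (brighter).
Aperture: f/2.5 → f/2.8 → f/3.2 → f/3.5 → f/4 — 1 1/3 stops stopped down (darker).
Net change so far: 1 stop brighter. Offset with the shutter speed: 1/4000 → 1/5000 → 1/6400 → 1/8000.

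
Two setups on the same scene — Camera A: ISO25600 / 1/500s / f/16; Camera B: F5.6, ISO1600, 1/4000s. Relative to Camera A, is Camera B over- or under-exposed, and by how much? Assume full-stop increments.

Aperture: f/16 → f/11 → f/8 → f/5.6 — 3 stops wider (brighter).
Shutter speed: 1/500 → 1/1000 → 1/2000 → 1/4000 — 3 stops shorter (darker).
ISO: 25600 → 12800 → 6400 → 3200 → 1600 — 4 stops lower (darker).
Net: +3 −3 −4 = −4 stops.

4 stops darker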